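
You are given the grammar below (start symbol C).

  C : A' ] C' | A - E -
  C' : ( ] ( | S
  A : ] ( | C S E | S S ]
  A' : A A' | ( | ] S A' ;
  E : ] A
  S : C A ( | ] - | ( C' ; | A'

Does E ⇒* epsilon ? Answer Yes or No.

No nonterminal in this grammar is nullable.
No production of E has an RHS whose symbols are all nullable, so E is not nullable.

No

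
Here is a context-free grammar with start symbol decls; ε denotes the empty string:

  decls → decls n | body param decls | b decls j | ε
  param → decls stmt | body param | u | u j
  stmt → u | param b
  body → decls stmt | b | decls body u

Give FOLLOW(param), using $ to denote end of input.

{ $, b, j, n, u }

In decls → body param decls: add FIRST(decls)\{ε} = { b, n, u }.
  Since decls is nullable, also add FOLLOW(decls) = { $, b, j, n, u }.
In param → body param: param is at the end, add FOLLOW(param) = { $, b, j, n, u }.
In stmt → param b: add FIRST(b) = { b }.
Union: FOLLOW(param) = { $, b, j, n, u }.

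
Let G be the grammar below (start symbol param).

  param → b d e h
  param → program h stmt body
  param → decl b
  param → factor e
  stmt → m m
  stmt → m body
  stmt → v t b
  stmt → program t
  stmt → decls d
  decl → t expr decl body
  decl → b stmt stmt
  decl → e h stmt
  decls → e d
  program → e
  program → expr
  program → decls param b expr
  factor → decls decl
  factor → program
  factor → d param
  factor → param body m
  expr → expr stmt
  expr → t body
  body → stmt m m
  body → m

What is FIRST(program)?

program → e contributes {e}.
From program → expr: add FIRST(expr) = { t }.
From program → decls param b expr: add FIRST(decls) = { e }.
Union: FIRST(program) = { e, t }.

{ e, t }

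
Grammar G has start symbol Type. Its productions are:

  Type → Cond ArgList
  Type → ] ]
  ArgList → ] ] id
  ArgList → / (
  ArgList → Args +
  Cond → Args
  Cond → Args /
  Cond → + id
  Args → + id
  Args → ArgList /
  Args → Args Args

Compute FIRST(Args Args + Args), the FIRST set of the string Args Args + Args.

{ +, /, ] }

Add FIRST(Args) = { +, /, ] }; Args is not nullable, stop.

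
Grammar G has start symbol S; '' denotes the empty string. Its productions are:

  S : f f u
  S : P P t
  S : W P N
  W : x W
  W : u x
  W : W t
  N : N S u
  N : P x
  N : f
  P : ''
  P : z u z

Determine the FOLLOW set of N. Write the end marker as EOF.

In S : W P N: N is at the end, add FOLLOW(S) = { EOF, u }.
In N : N S u: add FIRST(S u) = { f, t, u, x, z }.
Union: FOLLOW(N) = { EOF, f, t, u, x, z }.

{ EOF, f, t, u, x, z }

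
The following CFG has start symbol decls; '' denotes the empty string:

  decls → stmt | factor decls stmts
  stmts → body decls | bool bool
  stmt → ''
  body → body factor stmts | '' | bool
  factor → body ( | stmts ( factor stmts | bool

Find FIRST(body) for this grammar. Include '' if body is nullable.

From body → body factor stmts: body nullable, take FIRST(body) ∪ FIRST(factor) = { (, bool }.
body → '' contributes ''.
body → bool contributes {bool}.
Union: FIRST(body) = { (, bool, '' }.

{ (, bool, '' }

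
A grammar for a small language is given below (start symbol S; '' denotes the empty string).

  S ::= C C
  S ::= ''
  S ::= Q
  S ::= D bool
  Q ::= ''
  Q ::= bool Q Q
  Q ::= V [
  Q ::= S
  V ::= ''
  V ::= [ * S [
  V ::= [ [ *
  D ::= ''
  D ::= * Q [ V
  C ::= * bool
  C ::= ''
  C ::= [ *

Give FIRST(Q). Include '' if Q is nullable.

{ *, [, bool, '' }

Q ::= '' contributes ''.
Q ::= bool Q Q contributes {bool}.
From Q ::= V [: V nullable, take FIRST(V) ∪ {[} = { [ }.
From Q ::= S: add FIRST(S) = { *, [, bool, '' } (including '' since S is nullable).
Union: FIRST(Q) = { *, [, bool, '' }.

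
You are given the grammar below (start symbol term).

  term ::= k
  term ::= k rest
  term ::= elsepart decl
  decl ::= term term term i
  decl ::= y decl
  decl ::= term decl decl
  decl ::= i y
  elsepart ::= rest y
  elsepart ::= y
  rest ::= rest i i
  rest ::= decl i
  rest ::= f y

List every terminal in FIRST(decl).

{ f, i, k, y }

From decl ::= term term term i: add FIRST(term) = { f, i, k, y }.
decl ::= y decl contributes {y}.
From decl ::= term decl decl: add FIRST(term) = { f, i, k, y }.
decl ::= i y contributes {i}.
Union: FIRST(decl) = { f, i, k, y }.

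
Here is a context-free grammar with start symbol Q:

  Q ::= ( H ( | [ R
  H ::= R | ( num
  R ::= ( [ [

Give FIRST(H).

{ ( }

From H ::= R: add FIRST(R) = { ( }.
H ::= ( num contributes {(}.
Union: FIRST(H) = { ( }.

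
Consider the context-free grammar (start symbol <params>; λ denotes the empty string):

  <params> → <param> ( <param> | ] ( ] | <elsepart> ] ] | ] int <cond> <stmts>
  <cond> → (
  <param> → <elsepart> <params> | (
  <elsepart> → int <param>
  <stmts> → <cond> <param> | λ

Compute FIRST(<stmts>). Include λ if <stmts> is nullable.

From <stmts> → <cond> <param>: add FIRST(<cond>) = { ( }.
<stmts> → λ contributes λ.
Union: FIRST(<stmts>) = { (, λ }.

{ (, λ }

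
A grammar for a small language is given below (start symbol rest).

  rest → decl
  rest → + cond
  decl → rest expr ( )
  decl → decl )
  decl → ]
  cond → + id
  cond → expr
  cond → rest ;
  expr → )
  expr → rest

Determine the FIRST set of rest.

{ +, ] }

From rest → decl: add FIRST(decl) = { +, ] }.
rest → + cond contributes {+}.
Union: FIRST(rest) = { +, ] }.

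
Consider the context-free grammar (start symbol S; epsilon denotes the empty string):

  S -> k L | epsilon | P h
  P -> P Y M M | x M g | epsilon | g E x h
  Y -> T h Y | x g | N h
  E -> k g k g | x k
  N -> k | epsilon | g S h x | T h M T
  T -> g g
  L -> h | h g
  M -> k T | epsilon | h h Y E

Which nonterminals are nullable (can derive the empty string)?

Directly nullable (have an epsilon-production): S, P, N, M.
No other nonterminal has a production whose RHS symbols are all nullable.

{ M, N, P, S }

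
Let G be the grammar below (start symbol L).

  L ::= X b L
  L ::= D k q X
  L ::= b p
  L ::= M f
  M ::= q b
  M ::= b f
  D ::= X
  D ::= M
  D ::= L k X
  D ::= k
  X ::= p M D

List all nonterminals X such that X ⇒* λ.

{ } (none)

No nonterminal has an empty production or an RHS whose symbols are all nullable.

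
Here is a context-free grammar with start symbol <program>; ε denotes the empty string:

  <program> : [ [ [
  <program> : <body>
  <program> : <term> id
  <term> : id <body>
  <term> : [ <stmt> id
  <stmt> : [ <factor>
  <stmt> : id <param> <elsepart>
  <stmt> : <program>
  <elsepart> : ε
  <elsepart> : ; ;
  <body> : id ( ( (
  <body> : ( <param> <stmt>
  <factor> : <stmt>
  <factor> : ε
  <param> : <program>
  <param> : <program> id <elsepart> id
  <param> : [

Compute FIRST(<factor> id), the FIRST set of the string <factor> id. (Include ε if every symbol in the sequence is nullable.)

{ (, [, id }

Add FIRST(<factor>)\{ε} = { (, [, id }; <factor> is nullable, continue.
id is a terminal; add {id} and stop.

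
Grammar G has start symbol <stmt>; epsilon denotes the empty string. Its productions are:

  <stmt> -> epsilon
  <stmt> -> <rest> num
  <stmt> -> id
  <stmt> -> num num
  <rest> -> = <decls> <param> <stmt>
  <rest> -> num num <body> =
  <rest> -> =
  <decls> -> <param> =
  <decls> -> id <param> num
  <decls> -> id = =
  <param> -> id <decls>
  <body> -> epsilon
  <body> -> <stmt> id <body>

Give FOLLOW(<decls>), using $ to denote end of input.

In <rest> -> = <decls> <param> <stmt>: add FIRST(<param> <stmt>) = { id }.
In <param> -> id <decls>: <decls> is at the end, add FOLLOW(<param>) = { =, id, num }.
Union: FOLLOW(<decls>) = { =, id, num }.

{ =, id, num }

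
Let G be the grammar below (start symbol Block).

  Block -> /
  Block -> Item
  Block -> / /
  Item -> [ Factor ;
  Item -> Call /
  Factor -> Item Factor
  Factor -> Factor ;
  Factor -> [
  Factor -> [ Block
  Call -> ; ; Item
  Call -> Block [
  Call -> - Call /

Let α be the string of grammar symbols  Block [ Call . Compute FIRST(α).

Add FIRST(Block) = { -, /, ;, [ }; Block is not nullable, stop.

{ -, /, ;, [ }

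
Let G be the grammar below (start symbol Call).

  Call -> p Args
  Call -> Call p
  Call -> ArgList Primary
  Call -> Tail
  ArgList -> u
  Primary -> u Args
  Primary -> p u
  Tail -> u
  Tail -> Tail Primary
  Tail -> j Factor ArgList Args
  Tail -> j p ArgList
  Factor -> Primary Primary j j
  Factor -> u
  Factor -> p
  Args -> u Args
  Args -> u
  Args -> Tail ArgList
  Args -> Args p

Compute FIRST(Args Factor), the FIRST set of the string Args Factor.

Add FIRST(Args) = { j, u }; Args is not nullable, stop.

{ j, u }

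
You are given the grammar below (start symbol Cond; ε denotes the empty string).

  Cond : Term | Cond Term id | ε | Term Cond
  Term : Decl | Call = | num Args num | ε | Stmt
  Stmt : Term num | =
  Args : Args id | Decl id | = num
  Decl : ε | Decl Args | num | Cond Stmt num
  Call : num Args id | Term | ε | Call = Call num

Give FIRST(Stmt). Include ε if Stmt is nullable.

From Stmt : Term num: Term nullable, take FIRST(Term) ∪ {num} = { =, id, num }.
Stmt : = contributes {=}.
Union: FIRST(Stmt) = { =, id, num }.

{ =, id, num }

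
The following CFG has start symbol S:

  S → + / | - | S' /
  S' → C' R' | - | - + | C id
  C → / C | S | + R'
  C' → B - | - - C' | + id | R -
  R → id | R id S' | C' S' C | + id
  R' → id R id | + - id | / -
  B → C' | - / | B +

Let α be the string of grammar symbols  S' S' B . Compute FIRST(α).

{ +, -, /, id }

Add FIRST(S') = { +, -, /, id }; S' is not nullable, stop.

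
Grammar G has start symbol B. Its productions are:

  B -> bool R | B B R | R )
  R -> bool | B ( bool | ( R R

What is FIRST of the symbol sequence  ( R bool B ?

( is a terminal; add {(} and stop.

{ ( }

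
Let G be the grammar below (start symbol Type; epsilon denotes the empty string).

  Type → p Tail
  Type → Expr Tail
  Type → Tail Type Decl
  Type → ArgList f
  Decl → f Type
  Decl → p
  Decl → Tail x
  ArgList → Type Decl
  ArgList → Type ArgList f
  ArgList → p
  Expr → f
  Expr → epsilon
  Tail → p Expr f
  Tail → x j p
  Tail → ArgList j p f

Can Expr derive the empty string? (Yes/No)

Expr has an epsilon-production, so Expr ⇒ epsilon.

Yes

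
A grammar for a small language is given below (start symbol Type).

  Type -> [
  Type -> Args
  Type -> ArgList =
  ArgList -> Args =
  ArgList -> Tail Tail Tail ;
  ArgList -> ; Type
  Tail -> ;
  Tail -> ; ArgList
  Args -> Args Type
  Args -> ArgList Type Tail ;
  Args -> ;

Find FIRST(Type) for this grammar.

Type -> [ contributes {[}.
From Type -> Args: add FIRST(Args) = { ; }.
From Type -> ArgList =: add FIRST(ArgList) = { ; }.
Union: FIRST(Type) = { ;, [ }.

{ ;, [ }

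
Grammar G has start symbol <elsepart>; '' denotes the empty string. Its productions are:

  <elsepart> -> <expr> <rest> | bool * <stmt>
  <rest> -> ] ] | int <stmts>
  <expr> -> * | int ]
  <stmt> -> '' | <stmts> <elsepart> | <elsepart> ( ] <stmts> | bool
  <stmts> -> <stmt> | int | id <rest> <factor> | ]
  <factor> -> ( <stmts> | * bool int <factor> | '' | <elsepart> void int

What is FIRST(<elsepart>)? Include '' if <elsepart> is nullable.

{ *, bool, int }

From <elsepart> -> <expr> <rest>: add FIRST(<expr>) = { *, int }.
<elsepart> -> bool * <stmt> contributes {bool}.
Union: FIRST(<elsepart>) = { *, bool, int }.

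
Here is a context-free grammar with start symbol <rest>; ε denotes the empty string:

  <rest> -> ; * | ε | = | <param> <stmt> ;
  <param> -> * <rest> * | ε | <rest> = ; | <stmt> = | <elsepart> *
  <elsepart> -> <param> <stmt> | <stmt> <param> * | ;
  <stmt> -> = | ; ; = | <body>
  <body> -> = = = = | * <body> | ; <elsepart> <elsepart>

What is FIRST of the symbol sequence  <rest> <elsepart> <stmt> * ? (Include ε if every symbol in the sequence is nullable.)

Add FIRST(<rest>)\{ε} = { *, ;, = }; <rest> is nullable, continue.
Add FIRST(<elsepart>) = { *, ;, = }; <elsepart> is not nullable, stop.

{ *, ;, = }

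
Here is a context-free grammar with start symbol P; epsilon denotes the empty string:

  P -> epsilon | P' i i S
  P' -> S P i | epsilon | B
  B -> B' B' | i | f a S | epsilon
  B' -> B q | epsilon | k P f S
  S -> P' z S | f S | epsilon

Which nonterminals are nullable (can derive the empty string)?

Directly nullable (have an epsilon-production): P, P', B, B', S.

{ B, B', P, P', S }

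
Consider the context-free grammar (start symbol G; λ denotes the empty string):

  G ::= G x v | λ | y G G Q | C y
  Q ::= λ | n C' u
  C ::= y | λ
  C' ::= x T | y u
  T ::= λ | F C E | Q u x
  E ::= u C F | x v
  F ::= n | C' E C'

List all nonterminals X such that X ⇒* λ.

Directly nullable (have an λ-production): G, Q, C, T.
No other nonterminal has a production whose RHS symbols are all nullable.

{ C, G, Q, T }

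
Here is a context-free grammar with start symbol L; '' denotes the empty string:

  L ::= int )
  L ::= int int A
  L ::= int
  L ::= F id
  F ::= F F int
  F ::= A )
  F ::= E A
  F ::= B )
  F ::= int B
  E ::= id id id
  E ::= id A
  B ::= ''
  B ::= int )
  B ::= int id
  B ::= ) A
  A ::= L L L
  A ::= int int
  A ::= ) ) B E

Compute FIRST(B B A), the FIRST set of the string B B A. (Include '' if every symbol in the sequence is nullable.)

Add FIRST(B)\{''} = { ), int }; B is nullable, continue.
Add FIRST(B)\{''} = { ), int }; B is nullable, continue.
Add FIRST(A) = { ), id, int }; A is not nullable, stop.

{ ), id, int }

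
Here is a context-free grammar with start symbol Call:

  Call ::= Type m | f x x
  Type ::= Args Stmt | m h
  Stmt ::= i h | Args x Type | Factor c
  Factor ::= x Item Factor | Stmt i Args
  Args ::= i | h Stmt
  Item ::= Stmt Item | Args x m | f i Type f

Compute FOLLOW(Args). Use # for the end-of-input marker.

In Type ::= Args Stmt: add FIRST(Stmt) = { h, i, x }.
In Stmt ::= Args x Type: add FIRST(x Type) = { x }.
In Factor ::= Stmt i Args: Args is at the end, add FOLLOW(Factor) = { c }.
In Item ::= Args x m: add FIRST(x m) = { x }.
Union: FOLLOW(Args) = { c, h, i, x }.

{ c, h, i, x }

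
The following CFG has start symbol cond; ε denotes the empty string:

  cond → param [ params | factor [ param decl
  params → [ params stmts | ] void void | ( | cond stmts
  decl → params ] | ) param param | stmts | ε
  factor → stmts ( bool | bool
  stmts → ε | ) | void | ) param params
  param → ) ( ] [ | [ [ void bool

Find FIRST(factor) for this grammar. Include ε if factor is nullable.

{ (, ), bool, void }

From factor → stmts ( bool: stmts nullable, take FIRST(stmts) ∪ {(} = { (, ), void }.
factor → bool contributes {bool}.
Union: FIRST(factor) = { (, ), bool, void }.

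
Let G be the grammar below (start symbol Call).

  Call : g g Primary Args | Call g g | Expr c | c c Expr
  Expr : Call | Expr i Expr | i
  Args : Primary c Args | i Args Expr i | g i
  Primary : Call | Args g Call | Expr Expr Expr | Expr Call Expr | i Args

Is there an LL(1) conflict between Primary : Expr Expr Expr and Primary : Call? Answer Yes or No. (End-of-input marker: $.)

Yes

FIRST(Expr Expr Expr) = { c, g, i } and FIRST(Call) = { c, g, i }.
Both contain c, so the two alternatives are not disjoint — LL(1) conflict.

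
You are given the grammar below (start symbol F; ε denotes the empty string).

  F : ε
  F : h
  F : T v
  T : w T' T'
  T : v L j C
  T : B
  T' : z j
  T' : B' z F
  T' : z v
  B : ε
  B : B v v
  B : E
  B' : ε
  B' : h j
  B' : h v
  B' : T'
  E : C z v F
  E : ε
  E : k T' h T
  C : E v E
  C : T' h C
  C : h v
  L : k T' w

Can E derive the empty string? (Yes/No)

E has an ε-production, so E ⇒ ε.

Yes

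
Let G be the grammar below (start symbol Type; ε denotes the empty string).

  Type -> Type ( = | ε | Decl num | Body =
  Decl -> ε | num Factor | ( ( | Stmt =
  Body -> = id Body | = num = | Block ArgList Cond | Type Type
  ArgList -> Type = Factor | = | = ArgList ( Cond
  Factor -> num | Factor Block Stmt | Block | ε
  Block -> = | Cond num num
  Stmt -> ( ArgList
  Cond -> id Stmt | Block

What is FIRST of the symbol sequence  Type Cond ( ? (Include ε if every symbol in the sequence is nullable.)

{ (, =, id, num }

Add FIRST(Type)\{ε} = { (, =, id, num }; Type is nullable, continue.
Add FIRST(Cond) = { =, id }; Cond is not nullable, stop.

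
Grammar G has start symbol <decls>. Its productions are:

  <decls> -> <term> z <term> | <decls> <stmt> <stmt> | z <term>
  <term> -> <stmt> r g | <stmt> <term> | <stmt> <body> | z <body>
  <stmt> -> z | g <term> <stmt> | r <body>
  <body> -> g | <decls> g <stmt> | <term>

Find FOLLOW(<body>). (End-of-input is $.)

In <term> -> <stmt> <body>: <body> is at the end, add FOLLOW(<term>) = { $, g, r, z }.
In <term> -> z <body>: <body> is at the end, add FOLLOW(<term>) = { $, g, r, z }.
In <stmt> -> r <body>: <body> is at the end, add FOLLOW(<stmt>) = { $, g, r, z }.
Union: FOLLOW(<body>) = { $, g, r, z }.

{ $, g, r, z }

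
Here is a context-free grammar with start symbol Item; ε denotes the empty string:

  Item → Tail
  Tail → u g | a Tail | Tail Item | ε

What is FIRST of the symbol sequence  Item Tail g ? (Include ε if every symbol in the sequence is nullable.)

{ a, g, u }

Add FIRST(Item)\{ε} = { a, u }; Item is nullable, continue.
Add FIRST(Tail)\{ε} = { a, u }; Tail is nullable, continue.
g is a terminal; add {g} and stop.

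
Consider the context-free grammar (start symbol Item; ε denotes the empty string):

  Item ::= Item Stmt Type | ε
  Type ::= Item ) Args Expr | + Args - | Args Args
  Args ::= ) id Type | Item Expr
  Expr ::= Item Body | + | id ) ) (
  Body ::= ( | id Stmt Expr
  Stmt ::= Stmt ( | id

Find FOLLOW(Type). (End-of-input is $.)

{ $, (, ), +, -, id }

In Item ::= Item Stmt Type: Type is at the end, add FOLLOW(Item) = { $, (, ), +, id }.
In Args ::= ) id Type: Type is at the end, add FOLLOW(Args) = { $, (, ), +, -, id }.
Union: FOLLOW(Type) = { $, (, ), +, -, id }.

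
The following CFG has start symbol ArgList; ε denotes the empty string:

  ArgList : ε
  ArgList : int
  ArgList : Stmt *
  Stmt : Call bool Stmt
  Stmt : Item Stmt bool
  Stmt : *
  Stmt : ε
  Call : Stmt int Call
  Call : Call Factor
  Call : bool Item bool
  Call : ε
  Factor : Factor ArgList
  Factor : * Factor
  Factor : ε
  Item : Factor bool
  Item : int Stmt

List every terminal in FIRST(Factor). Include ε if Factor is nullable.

{ *, bool, int, ε }

From Factor : Factor ArgList: Factor, ArgList nullable, take FIRST(Factor) ∪ FIRST(ArgList) = { *, bool, int }; also ε since the whole RHS is nullable.
Factor : * Factor contributes {*}.
Factor : ε contributes ε.
Union: FIRST(Factor) = { *, bool, int, ε }.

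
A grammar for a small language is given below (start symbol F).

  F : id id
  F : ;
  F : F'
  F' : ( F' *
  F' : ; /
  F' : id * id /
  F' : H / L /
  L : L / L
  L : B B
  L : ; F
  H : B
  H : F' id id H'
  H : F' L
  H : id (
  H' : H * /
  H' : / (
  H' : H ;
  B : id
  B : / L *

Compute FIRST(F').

{ (, /, ;, id }

F' : ( F' * contributes {(}.
F' : ; / contributes {;}.
F' : id * id / contributes {id}.
From F' : H / L /: add FIRST(H) = { (, /, ;, id }.
Union: FIRST(F') = { (, /, ;, id }.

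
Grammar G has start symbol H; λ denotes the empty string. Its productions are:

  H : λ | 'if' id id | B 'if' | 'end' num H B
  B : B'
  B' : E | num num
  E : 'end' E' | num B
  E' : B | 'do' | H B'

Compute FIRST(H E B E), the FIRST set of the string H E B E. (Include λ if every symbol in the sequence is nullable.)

{ 'end', 'if', num }

Add FIRST(H)\{λ} = { 'end', 'if', num }; H is nullable, continue.
Add FIRST(E) = { 'end', num }; E is not nullable, stop.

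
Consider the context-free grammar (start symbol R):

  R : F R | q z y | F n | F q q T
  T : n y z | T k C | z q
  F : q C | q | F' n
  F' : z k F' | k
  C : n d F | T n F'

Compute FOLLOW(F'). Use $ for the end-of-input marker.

{ $, k, n, q, z }

In F : F' n: add FIRST(n) = { n }.
In F' : z k F': F' is at the end, add FOLLOW(F') = { $, k, n, q, z }.
In C : T n F': F' is at the end, add FOLLOW(C) = { $, k, n, q, z }.
Union: FOLLOW(F') = { $, k, n, q, z }.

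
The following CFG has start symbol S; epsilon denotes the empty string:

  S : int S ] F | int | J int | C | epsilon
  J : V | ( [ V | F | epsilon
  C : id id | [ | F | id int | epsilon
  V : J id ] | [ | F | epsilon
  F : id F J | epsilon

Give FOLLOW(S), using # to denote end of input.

S is the start symbol, so # ∈ FOLLOW(S).
In S : int S ] F: add FIRST(] F) = { ] }.
Union: FOLLOW(S) = { #, ] }.

{ #, ] }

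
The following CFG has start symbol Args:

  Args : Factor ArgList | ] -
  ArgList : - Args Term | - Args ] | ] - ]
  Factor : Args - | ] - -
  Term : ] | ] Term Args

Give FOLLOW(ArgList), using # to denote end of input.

{ #, -, ] }

In Args : Factor ArgList: ArgList is at the end, add FOLLOW(Args) = { #, -, ] }.
Union: FOLLOW(ArgList) = { #, -, ] }.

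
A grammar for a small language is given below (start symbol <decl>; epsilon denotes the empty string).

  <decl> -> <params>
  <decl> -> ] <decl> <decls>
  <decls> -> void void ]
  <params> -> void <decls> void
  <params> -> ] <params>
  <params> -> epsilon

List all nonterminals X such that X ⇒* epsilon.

Directly nullable (have an epsilon-production): <params>.
<decl> -> <params> with every symbol nullable, so <decl> is nullable.
No other nonterminal has a production whose RHS symbols are all nullable.

{ <decl>, <params> }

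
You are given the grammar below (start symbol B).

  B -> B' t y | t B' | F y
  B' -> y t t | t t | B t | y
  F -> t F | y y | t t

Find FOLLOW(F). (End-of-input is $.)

{ y }

In B -> F y: add FIRST(y) = { y }.
In F -> t F: F is at the end, add FOLLOW(F) = { y }.
Union: FOLLOW(F) = { y }.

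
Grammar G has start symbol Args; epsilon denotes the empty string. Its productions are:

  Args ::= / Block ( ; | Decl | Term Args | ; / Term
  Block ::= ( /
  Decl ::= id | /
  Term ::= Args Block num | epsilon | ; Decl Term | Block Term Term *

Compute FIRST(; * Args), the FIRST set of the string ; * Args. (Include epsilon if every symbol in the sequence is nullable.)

{ ; }

; is a terminal; add {;} and stop.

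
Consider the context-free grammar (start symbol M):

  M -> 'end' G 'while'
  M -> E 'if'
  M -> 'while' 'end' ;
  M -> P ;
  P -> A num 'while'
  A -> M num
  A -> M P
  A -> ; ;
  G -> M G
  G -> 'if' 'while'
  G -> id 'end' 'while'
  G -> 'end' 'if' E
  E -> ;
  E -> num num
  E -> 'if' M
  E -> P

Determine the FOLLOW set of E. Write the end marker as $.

In M -> E 'if': add FIRST('if') = { 'if' }.
In G -> 'end' 'if' E: E is at the end, add FOLLOW(G) = { 'while' }.
Union: FOLLOW(E) = { 'if', 'while' }.

{ 'if', 'while' }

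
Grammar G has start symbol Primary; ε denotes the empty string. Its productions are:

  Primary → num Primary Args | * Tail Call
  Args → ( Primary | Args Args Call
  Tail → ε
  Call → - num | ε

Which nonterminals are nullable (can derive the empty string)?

Directly nullable (have an ε-production): Tail, Call.
No other nonterminal has a production whose RHS symbols are all nullable.

{ Call, Tail }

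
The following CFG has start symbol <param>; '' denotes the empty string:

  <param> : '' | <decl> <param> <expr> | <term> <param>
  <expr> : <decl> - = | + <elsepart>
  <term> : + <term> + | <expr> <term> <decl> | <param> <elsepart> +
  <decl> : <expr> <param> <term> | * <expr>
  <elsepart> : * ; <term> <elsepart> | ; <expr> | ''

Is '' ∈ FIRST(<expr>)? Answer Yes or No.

No

Nullable nonterminals: <elsepart>, <param>.
No production of <expr> has an RHS whose symbols are all nullable, so <expr> is not nullable.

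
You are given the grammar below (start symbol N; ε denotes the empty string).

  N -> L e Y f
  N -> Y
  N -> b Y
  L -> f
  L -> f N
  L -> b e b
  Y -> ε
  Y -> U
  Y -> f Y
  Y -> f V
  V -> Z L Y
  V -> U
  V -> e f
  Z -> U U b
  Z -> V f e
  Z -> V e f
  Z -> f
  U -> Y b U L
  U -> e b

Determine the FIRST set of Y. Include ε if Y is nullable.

Y -> ε contributes ε.
From Y -> U: add FIRST(U) = { b, e, f }.
Y -> f Y contributes {f}.
Y -> f V contributes {f}.
Union: FIRST(Y) = { b, e, f, ε }.

{ b, e, f, ε }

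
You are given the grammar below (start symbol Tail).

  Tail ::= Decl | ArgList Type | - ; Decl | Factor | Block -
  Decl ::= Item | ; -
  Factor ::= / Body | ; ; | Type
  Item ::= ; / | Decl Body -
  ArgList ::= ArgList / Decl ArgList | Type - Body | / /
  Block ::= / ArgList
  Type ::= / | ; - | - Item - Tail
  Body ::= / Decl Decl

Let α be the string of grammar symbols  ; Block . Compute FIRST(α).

; is a terminal; add {;} and stop.

{ ; }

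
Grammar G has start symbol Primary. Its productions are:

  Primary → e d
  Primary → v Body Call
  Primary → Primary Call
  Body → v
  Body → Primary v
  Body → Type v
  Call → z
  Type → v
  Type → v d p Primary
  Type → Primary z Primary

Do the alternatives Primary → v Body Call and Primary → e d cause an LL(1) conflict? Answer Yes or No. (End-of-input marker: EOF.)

No

FIRST(v Body Call) = { v } and FIRST(e d) = { e }.
The FIRST sets are disjoint and neither alternative is nullable — no conflict.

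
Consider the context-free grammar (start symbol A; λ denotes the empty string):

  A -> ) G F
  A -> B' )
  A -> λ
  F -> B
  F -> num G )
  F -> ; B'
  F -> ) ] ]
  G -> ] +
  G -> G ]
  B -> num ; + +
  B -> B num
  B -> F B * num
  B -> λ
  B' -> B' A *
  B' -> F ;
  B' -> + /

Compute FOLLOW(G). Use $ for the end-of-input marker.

In A -> ) G F: add FIRST(F)\{λ} = { ), *, ;, num }.
  Since F is nullable, also add FOLLOW(A) = { $, * }.
In F -> num G ): add FIRST()) = { ) }.
In G -> G ]: add FIRST(]) = { ] }.
Union: FOLLOW(G) = { $, ), *, ;, ], num }.

{ $, ), *, ;, ], num }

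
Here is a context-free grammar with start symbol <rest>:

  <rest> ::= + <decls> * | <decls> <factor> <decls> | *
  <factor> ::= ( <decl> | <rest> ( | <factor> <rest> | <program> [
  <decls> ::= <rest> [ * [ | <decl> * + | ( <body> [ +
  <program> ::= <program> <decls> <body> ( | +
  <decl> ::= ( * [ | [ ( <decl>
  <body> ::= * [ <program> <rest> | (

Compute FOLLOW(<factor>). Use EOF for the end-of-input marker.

{ (, *, +, [ }

In <rest> ::= <decls> <factor> <decls>: add FIRST(<decls>) = { (, *, +, [ }.
In <factor> ::= <factor> <rest>: add FIRST(<rest>) = { (, *, +, [ }.
Union: FOLLOW(<factor>) = { (, *, +, [ }.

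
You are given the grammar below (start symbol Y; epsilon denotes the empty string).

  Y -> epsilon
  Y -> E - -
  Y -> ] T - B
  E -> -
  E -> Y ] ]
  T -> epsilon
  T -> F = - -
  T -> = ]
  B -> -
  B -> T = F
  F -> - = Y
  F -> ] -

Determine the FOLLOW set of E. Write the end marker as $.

In Y -> E - -: add FIRST(- -) = { - }.
Union: FOLLOW(E) = { - }.

{ - }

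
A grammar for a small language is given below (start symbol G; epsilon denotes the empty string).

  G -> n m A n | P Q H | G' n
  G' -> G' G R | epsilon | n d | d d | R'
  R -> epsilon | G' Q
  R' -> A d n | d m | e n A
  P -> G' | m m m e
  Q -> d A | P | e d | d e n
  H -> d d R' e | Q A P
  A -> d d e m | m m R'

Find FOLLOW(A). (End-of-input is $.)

In G -> n m A n: add FIRST(n) = { n }.
In R' -> A d n: add FIRST(d n) = { d }.
In R' -> e n A: A is at the end, add FOLLOW(R') = { $, d, e, m, n }.
In Q -> d A: A is at the end, add FOLLOW(Q) = { $, d, e, m, n }.
In H -> Q A P: add FIRST(P)\{epsilon} = { d, e, m, n }.
  Since P is nullable, also add FOLLOW(H) = { $, d, e, m, n }.
Union: FOLLOW(A) = { $, d, e, m, n }.

{ $, d, e, m, n }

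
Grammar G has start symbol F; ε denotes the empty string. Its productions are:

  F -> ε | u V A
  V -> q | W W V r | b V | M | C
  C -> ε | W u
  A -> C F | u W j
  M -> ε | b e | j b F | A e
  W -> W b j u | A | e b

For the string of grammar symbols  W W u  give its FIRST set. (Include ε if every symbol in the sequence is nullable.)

Add FIRST(W)\{ε} = { b, e, u }; W is nullable, continue.
Add FIRST(W)\{ε} = { b, e, u }; W is nullable, continue.
u is a terminal; add {u} and stop.

{ b, e, u }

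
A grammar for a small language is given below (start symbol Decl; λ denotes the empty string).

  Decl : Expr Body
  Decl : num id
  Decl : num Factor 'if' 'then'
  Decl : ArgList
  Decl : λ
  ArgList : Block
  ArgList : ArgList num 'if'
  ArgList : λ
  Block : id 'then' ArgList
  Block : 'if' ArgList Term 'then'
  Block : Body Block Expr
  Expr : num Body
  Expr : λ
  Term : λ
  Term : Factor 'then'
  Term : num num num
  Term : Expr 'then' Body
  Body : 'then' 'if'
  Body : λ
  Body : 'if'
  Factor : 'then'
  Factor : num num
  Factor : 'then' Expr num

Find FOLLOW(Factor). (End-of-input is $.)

{ 'if', 'then' }

In Decl : num Factor 'if' 'then': add FIRST('if' 'then') = { 'if' }.
In Term : Factor 'then': add FIRST('then') = { 'then' }.
Union: FOLLOW(Factor) = { 'if', 'then' }.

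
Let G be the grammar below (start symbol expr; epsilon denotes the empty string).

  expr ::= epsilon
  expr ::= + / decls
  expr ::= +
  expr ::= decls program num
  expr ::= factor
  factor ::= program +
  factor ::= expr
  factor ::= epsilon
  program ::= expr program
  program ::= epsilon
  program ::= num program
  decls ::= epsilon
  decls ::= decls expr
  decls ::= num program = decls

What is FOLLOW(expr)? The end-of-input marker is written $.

{ $, +, =, num }

expr is the start symbol, so $ ∈ FOLLOW(expr).
In factor ::= expr: expr is at the end, add FOLLOW(factor) = { $, +, =, num }.
In program ::= expr program: add FIRST(program)\{epsilon} = { +, num }.
  Since program is nullable, also add FOLLOW(program) = { +, =, num }.
In decls ::= decls expr: expr is at the end, add FOLLOW(decls) = { $, +, =, num }.
Union: FOLLOW(expr) = { $, +, =, num }.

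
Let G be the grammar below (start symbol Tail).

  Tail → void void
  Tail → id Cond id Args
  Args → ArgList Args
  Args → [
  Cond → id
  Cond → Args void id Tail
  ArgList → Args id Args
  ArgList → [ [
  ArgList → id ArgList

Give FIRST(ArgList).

From ArgList → Args id Args: add FIRST(Args) = { [, id }.
ArgList → [ [ contributes {[}.
ArgList → id ArgList contributes {id}.
Union: FIRST(ArgList) = { [, id }.

{ [, id }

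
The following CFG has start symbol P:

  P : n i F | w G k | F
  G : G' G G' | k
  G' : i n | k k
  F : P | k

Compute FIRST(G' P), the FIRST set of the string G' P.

{ i, k }

Add FIRST(G') = { i, k }; G' is not nullable, stop.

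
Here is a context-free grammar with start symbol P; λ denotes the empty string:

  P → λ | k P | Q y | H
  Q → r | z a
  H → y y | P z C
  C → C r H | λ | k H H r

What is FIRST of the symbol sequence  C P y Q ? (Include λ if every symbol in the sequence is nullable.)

{ k, r, y, z }

Add FIRST(C)\{λ} = { k, r }; C is nullable, continue.
Add FIRST(P)\{λ} = { k, r, y, z }; P is nullable, continue.
y is a terminal; add {y} and stop.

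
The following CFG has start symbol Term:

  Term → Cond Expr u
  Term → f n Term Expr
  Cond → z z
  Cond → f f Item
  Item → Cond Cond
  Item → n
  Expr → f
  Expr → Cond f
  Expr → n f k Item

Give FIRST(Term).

From Term → Cond Expr u: add FIRST(Cond) = { f, z }.
Term → f n Term Expr contributes {f}.
Union: FIRST(Term) = { f, z }.

{ f, z }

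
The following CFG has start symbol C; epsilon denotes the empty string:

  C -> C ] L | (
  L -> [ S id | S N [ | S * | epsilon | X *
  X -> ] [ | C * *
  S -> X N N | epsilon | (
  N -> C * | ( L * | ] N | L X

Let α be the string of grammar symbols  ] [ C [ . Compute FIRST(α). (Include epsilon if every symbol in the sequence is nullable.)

] is a terminal; add {]} and stop.

{ ] }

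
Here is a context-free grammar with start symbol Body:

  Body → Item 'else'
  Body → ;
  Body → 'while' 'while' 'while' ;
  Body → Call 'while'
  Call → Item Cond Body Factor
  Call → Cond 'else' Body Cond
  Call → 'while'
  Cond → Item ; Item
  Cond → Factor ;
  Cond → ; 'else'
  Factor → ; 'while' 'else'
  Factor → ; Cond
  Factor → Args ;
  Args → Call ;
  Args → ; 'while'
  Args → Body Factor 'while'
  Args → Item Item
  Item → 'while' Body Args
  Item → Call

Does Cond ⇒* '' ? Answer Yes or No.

No

No nonterminal in this grammar is nullable.
No production of Cond has an RHS whose symbols are all nullable, so Cond is not nullable.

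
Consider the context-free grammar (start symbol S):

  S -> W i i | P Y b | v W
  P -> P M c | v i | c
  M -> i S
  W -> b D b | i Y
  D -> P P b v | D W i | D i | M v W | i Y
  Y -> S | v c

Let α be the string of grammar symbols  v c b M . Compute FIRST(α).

{ v }

v is a terminal; add {v} and stop.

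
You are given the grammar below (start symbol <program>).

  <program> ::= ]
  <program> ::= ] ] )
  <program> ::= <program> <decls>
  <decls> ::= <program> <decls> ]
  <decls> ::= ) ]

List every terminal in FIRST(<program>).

<program> ::= ] contributes {]}.
<program> ::= ] ] ) contributes {]}.
From <program> ::= <program> <decls>: add FIRST(<program>) = { ] }.
Union: FIRST(<program>) = { ] }.

{ ] }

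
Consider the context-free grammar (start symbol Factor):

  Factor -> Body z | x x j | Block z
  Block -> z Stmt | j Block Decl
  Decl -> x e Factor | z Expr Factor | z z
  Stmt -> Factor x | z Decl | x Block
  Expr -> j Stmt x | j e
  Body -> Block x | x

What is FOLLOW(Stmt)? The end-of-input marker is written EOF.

{ x, z }

In Block -> z Stmt: Stmt is at the end, add FOLLOW(Block) = { x, z }.
In Expr -> j Stmt x: add FIRST(x) = { x }.
Union: FOLLOW(Stmt) = { x, z }.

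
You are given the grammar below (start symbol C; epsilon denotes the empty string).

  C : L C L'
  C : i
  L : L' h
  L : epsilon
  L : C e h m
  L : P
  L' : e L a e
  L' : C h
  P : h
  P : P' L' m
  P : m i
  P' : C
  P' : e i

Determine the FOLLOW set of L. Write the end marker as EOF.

{ a, e, h, i, m }

In C : L C L': add FIRST(C L') = { e, h, i, m }.
In L' : e L a e: add FIRST(a e) = { a }.
Union: FOLLOW(L) = { a, e, h, i, m }.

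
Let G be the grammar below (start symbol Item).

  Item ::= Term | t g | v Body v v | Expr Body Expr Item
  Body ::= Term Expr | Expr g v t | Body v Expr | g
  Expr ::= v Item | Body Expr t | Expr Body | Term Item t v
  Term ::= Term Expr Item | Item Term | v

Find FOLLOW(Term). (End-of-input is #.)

{ #, g, t, v }

In Item ::= Term: Term is at the end, add FOLLOW(Item) = { #, g, t, v }.
In Body ::= Term Expr: add FIRST(Expr) = { g, t, v }.
In Expr ::= Term Item t v: add FIRST(Item t v) = { g, t, v }.
In Term ::= Term Expr Item: add FIRST(Expr Item) = { g, t, v }.
In Term ::= Item Term: Term is at the end, add FOLLOW(Term) = { #, g, t, v }.
Union: FOLLOW(Term) = { #, g, t, v }.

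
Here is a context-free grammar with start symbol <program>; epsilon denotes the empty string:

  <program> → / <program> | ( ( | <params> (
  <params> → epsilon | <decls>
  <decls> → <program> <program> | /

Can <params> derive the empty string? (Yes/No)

Yes

<params> has an epsilon-production, so <params> ⇒ epsilon.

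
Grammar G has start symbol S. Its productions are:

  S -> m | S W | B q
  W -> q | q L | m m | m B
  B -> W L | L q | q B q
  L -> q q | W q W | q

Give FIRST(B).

From B -> W L: add FIRST(W) = { m, q }.
From B -> L q: add FIRST(L) = { m, q }.
B -> q B q contributes {q}.
Union: FIRST(B) = { m, q }.

{ m, q }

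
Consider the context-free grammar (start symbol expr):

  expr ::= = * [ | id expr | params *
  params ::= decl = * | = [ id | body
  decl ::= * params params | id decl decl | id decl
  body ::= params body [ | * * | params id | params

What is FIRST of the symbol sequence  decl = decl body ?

{ *, id }

Add FIRST(decl) = { *, id }; decl is not nullable, stop.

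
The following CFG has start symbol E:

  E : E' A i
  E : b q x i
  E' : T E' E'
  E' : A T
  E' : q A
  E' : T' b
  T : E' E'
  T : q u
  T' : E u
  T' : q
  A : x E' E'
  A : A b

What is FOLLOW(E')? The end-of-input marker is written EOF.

In E : E' A i: add FIRST(A i) = { x }.
In E' : T E' E': add FIRST(E') = { b, q, x }.
In E' : T E' E': E' is at the end, add FOLLOW(E') = { b, i, q, x }.
In T : E' E': add FIRST(E') = { b, q, x }.
In T : E' E': E' is at the end, add FOLLOW(T) = { b, i, q, x }.
In A : x E' E': add FIRST(E') = { b, q, x }.
In A : x E' E': E' is at the end, add FOLLOW(A) = { b, i, q, x }.
Union: FOLLOW(E') = { b, i, q, x }.

{ b, i, q, x }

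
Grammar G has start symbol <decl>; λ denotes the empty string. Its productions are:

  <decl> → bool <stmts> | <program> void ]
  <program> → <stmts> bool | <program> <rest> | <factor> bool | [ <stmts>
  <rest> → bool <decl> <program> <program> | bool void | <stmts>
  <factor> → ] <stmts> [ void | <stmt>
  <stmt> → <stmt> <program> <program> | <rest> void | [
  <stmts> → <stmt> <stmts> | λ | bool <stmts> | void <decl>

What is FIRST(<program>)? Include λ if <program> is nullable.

{ [, ], bool, void }

From <program> → <stmts> bool: <stmts> nullable, take FIRST(<stmts>) ∪ {bool} = { [, bool, void }.
From <program> → <program> <rest>: add FIRST(<program>) = { [, ], bool, void }.
From <program> → <factor> bool: add FIRST(<factor>) = { [, ], bool, void }.
<program> → [ <stmts> contributes {[}.
Union: FIRST(<program>) = { [, ], bool, void }.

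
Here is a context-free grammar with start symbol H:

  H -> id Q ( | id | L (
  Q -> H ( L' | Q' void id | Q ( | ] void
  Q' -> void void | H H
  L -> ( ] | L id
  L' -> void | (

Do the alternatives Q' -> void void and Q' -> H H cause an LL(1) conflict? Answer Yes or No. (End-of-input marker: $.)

No

FIRST(void void) = { void } and FIRST(H H) = { (, id }.
The FIRST sets are disjoint and neither alternative is nullable — no conflict.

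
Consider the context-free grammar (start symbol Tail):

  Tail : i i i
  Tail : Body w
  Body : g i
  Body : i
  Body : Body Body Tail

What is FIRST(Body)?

Body : g i contributes {g}.
Body : i contributes {i}.
From Body : Body Body Tail: add FIRST(Body) = { g, i }.
Union: FIRST(Body) = { g, i }.

{ g, i }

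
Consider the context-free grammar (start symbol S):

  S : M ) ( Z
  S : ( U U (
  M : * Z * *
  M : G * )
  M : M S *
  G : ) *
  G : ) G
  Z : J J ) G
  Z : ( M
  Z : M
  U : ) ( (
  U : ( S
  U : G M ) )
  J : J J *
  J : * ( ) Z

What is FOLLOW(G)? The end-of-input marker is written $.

In M : G * ): add FIRST(* )) = { * }.
In G : ) G: G is at the end, add FOLLOW(G) = { $, (, ), * }.
In Z : J J ) G: G is at the end, add FOLLOW(Z) = { $, (, ), * }.
In U : G M ) ): add FIRST(M ) )) = { ), * }.
Union: FOLLOW(G) = { $, (, ), * }.

{ $, (, ), * }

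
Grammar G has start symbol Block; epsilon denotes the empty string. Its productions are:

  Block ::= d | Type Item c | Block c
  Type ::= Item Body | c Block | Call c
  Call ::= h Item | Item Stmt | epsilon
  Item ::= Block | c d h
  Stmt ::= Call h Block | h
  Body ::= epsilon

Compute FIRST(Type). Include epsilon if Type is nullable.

From Type ::= Item Body: add FIRST(Item) = { c, d, h }.
Type ::= c Block contributes {c}.
From Type ::= Call c: Call nullable, take FIRST(Call) ∪ {c} = { c, d, h }.
Union: FIRST(Type) = { c, d, h }.

{ c, d, h }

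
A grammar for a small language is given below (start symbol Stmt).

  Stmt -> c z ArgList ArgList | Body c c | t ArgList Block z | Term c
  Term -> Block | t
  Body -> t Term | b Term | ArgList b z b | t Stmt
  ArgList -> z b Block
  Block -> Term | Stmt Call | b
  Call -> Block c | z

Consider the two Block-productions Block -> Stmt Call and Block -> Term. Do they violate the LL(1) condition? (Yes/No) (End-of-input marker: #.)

FIRST(Stmt Call) = { b, c, t, z } and FIRST(Term) = { b, c, t, z }.
Both contain b, so the two alternatives are not disjoint — LL(1) conflict.

Yes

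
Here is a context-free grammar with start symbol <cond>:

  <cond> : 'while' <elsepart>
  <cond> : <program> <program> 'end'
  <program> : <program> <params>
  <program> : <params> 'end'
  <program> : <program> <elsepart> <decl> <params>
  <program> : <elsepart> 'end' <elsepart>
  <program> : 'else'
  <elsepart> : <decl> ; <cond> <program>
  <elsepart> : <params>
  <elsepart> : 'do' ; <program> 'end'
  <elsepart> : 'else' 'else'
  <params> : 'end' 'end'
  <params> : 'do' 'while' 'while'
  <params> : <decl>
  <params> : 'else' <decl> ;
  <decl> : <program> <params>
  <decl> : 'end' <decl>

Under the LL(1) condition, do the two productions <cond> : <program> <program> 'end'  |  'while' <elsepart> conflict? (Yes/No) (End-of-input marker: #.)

FIRST(<program> <program> 'end') = { 'do', 'else', 'end' } and FIRST('while' <elsepart>) = { 'while' }.
The FIRST sets are disjoint and neither alternative is nullable — no conflict.

No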